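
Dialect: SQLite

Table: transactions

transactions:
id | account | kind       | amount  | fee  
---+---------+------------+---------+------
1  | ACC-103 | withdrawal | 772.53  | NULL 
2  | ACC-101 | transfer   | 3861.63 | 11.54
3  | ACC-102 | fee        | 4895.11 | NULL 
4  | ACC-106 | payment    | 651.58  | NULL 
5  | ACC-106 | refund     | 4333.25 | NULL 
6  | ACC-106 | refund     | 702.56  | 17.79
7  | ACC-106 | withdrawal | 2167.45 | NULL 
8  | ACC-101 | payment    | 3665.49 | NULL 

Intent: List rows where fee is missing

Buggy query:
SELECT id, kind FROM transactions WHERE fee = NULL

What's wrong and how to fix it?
Bug: '= NULL' is always unknown in SQL three-valued logic, so no rows match

Fix: Replace '= NULL' with 'IS NULL'

Corrected query:
SELECT id, kind FROM transactions WHERE fee IS NULL

Result:
id | kind      
---+-----------
1  | withdrawal
3  | fee       
4  | payment   
5  | refund    
7  | withdrawal
8  | payment   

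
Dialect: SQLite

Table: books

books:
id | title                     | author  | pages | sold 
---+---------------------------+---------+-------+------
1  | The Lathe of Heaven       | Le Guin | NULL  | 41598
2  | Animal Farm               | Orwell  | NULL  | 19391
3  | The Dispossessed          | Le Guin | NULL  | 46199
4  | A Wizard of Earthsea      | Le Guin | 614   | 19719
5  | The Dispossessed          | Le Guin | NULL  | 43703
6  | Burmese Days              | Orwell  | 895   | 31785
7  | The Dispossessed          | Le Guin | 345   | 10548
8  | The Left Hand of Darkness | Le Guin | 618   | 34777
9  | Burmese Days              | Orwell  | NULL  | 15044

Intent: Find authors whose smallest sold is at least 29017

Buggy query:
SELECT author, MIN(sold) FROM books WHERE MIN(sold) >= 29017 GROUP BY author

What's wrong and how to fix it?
Bug: MIN() in WHERE is a misuse of aggregate

Fix: Replace WHERE with HAVING after the GROUP BY

Corrected query:
SELECT author, MIN(sold) FROM books GROUP BY author HAVING MIN(sold) >= 29017

Result:
(no rows)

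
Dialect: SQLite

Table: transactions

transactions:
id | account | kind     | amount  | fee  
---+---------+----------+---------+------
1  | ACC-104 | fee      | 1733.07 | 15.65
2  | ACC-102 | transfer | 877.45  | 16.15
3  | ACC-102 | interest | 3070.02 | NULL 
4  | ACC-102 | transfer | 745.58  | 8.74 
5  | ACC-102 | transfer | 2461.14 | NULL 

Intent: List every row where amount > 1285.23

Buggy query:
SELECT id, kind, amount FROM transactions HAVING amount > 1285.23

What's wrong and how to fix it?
Bug: HAVING filters the output of aggregation, but this query has no GROUP BY and no aggregate functions, so SQLite rejects it (HAVING clause on a non-aggregate query); the condition here is per row

Fix: Replace HAVING with WHERE since the condition applies to individual rows

Corrected query:
SELECT id, kind, amount FROM transactions WHERE amount > 1285.23

Result:
id | kind     | amount 
---+----------+--------
1  | fee      | 1733.07
3  | interest | 3070.02
5  | transfer | 2461.14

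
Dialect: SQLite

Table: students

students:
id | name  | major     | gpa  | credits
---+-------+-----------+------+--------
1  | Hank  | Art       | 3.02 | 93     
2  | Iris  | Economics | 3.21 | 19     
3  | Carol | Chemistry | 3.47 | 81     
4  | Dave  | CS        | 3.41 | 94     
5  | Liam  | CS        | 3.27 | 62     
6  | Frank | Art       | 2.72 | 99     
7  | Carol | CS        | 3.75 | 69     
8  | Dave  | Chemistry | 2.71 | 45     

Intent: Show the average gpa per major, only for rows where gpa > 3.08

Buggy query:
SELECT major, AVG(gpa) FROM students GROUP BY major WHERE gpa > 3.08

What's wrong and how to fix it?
Bug: Row-level WHERE must come before GROUP BY in the clause order

Fix: Move the WHERE clause before GROUP BY

Corrected query:
SELECT major, AVG(gpa) FROM students WHERE gpa > 3.08 GROUP BY major

Result:
major     | AVG(gpa)
----------+---------
CS        | 3.476667
Chemistry | 3.47    
Economics | 3.21    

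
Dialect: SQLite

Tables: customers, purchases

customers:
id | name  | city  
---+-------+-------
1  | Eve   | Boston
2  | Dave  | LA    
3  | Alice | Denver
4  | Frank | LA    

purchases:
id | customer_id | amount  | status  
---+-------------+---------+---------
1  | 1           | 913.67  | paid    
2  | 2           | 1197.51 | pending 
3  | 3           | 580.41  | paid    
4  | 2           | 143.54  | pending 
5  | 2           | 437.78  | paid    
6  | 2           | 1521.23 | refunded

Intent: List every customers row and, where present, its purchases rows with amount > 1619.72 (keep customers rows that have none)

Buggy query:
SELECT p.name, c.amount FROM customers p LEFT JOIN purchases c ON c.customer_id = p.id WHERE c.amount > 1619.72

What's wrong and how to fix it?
Bug: Filtering c.amount in WHERE discards the NULL rows produced by LEFT JOIN, turning it into an inner join

Fix: Put 'c.amount > 1619.72' in the JOIN's ON clause instead of WHERE

Corrected query:
SELECT p.name, c.amount FROM customers p LEFT JOIN purchases c ON c.customer_id = p.id AND c.amount > 1619.72

Result:
name  | amount
------+-------
Eve   | NULL  
Dave  | NULL  
Alice | NULL  
Frank | NULL  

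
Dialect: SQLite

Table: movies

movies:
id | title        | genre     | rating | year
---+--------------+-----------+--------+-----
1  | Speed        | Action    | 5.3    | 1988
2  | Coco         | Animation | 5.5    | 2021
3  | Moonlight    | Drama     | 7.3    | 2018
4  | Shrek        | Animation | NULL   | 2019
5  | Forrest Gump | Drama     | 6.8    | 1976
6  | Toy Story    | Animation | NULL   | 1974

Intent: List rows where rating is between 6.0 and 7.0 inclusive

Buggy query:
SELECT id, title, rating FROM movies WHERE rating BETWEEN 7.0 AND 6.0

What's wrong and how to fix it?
Bug: The bounds are reversed; BETWEEN a AND b requires a <= b to match anything

Fix: Write BETWEEN 6.0 AND 7.0

Corrected query:
SELECT id, title, rating FROM movies WHERE rating BETWEEN 6.0 AND 7.0

Result:
id | title        | rating
---+--------------+-------
5  | Forrest Gump | 6.8   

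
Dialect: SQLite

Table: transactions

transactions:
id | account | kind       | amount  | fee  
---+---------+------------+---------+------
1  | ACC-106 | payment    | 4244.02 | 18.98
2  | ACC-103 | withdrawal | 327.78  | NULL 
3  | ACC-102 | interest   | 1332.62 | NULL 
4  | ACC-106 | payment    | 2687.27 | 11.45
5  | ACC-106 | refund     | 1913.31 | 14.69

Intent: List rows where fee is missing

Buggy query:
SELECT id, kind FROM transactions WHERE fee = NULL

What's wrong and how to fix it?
Bug: '= NULL' is always unknown in SQL three-valued logic, so no rows match

Fix: Use IS NULL to test for NULL

Corrected query:
SELECT id, kind FROM transactions WHERE fee IS NULL

Result:
id | kind      
---+-----------
2  | withdrawal
3  | interest  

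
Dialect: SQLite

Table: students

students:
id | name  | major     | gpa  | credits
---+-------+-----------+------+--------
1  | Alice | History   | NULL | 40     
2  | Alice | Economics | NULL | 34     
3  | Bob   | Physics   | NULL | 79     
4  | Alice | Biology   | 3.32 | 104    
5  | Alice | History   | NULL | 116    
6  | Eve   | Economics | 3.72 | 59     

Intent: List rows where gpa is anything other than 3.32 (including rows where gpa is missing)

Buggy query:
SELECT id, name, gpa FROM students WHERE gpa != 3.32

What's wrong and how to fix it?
Bug: Inequality against NULL is unknown, not true; rows with NULL are dropped

Fix: Add an explicit OR gpa IS NULL to include the missing-value rows

Corrected query:
SELECT id, name, gpa FROM students WHERE gpa != 3.32 OR gpa IS NULL

Result:
id | name  | gpa 
---+-------+-----
1  | Alice | NULL
2  | Alice | NULL
3  | Bob   | NULL
5  | Alice | NULL
6  | Eve   | 3.72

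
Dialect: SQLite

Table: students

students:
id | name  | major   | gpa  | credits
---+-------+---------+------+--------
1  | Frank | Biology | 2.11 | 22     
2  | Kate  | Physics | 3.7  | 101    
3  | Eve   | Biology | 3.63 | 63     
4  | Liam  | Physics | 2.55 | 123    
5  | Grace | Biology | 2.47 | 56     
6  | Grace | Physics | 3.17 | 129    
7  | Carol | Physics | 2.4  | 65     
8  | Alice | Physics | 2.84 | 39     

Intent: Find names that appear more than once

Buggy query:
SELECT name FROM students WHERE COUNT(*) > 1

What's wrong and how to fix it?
Bug: WHERE can't reference COUNT(*); aggregates are computed after WHERE

Fix: GROUP BY name, then filter groups with HAVING COUNT(*) > 1

Corrected query:
SELECT name FROM students GROUP BY name HAVING COUNT(*) > 1

Result:
name 
-----
Grace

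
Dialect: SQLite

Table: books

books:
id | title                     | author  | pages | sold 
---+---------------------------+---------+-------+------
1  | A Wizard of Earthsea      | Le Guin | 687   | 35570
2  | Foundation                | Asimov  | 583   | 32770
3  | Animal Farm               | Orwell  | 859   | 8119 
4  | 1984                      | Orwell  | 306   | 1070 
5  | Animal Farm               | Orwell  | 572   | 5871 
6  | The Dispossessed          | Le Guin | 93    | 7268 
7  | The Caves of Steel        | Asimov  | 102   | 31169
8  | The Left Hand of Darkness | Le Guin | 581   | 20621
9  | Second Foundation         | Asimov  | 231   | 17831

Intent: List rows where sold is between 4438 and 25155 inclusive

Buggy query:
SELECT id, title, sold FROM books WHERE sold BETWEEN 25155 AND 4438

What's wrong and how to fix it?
Bug: BETWEEN expects the lower bound first; with 25155 AND 4438 the range is empty

Fix: Write BETWEEN 4438 AND 25155

Corrected query:
SELECT id, title, sold FROM books WHERE sold BETWEEN 4438 AND 25155

Result:
id | title                     | sold 
---+---------------------------+------
3  | Animal Farm               | 8119 
5  | Animal Farm               | 5871 
6  | The Dispossessed          | 7268 
8  | The Left Hand of Darkness | 20621
9  | Second Foundation         | 17831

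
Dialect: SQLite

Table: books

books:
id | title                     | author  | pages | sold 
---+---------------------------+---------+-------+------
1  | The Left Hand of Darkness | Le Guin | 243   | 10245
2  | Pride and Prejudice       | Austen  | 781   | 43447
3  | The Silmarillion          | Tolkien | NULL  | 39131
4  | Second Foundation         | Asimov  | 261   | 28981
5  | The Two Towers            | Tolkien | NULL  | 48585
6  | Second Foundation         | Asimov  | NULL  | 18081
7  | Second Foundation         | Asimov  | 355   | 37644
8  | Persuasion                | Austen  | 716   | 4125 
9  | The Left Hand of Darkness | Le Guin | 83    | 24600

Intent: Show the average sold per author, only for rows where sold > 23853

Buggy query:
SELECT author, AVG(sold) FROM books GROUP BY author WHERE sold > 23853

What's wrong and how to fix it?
Bug: WHERE cannot follow GROUP BY

Fix: Move the WHERE clause before GROUP BY

Corrected query:
SELECT author, AVG(sold) FROM books WHERE sold > 23853 GROUP BY author

Result:
author  | AVG(sold)
--------+----------
Asimov  | 33312.5  
Austen  | 43447    
Le Guin | 24600    
Tolkien | 43858    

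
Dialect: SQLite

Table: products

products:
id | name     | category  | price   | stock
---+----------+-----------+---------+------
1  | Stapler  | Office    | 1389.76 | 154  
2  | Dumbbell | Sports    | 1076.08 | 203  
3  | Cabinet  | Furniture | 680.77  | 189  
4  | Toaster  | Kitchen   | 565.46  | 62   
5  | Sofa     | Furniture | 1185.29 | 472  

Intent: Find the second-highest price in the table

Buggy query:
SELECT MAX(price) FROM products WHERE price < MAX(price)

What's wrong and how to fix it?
Bug: The inner MAX is an aggregate inside WHERE, which is not allowed

Fix: Compute the overall MAX in a subquery, then take MAX of rows below it

Corrected query:
SELECT MAX(price) FROM products WHERE price < (SELECT MAX(price) FROM products)

Result:
MAX(price)
----------
1185.29   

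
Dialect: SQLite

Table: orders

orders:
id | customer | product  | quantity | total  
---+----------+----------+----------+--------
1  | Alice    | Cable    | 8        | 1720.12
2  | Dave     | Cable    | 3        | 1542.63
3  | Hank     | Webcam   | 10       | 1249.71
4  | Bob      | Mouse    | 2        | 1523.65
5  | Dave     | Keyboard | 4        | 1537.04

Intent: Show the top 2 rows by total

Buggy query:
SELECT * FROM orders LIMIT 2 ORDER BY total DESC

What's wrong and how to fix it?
Bug: LIMIT must come after ORDER BY

Fix: Sort with ORDER BY, then apply LIMIT

Corrected query:
SELECT * FROM orders ORDER BY total DESC LIMIT 2

Result:
id | customer | product | quantity | total  
---+----------+---------+----------+--------
1  | Alice    | Cable   | 8        | 1720.12
2  | Dave     | Cable   | 3        | 1542.63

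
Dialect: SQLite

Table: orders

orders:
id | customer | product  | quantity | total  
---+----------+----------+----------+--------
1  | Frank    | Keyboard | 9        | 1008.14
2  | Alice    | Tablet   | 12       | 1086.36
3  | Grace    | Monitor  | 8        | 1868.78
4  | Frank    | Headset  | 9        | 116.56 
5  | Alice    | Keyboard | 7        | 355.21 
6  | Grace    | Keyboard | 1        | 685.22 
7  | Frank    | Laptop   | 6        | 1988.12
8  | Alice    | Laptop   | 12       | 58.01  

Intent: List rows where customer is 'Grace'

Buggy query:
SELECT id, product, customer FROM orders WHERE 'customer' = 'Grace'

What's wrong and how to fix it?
Bug: Single quotes denote string literals in SQL; the column name is being compared as a constant string

Fix: Reference the column as customer without single quotes

Corrected query:
SELECT id, product, customer FROM orders WHERE customer = 'Grace'

Result:
id | product  | customer
---+----------+---------
3  | Monitor  | Grace   
6  | Keyboard | Grace   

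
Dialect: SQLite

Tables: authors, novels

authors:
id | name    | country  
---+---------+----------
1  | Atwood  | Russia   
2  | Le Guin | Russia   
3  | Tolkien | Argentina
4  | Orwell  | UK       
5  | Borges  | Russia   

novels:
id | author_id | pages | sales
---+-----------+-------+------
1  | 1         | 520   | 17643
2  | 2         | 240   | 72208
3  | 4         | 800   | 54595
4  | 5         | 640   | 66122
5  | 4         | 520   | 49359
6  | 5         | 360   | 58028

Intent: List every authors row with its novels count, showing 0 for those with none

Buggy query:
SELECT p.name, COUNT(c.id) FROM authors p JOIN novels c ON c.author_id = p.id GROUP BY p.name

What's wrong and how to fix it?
Bug: INNER JOIN drops authors rows that have no matching novels rows

Fix: Switch to LEFT JOIN to retain unmatched parent rows

Corrected query:
SELECT p.name, COUNT(c.id) FROM authors p LEFT JOIN novels c ON c.author_id = p.id GROUP BY p.name

Result:
name    | COUNT(c.id)
--------+------------
Atwood  | 1          
Borges  | 2          
Le Guin | 1          
Orwell  | 2          
Tolkien | 0          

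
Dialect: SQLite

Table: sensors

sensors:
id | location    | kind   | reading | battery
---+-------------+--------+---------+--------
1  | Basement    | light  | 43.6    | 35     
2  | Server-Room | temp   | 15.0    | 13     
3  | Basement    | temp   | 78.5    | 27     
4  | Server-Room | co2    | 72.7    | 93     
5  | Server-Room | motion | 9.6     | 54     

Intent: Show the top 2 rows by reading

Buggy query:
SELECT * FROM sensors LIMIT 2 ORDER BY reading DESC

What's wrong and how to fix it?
Bug: ORDER BY cannot follow LIMIT; LIMIT is the final clause

Fix: Swap the clauses: ORDER BY first, then LIMIT

Corrected query:
SELECT * FROM sensors ORDER BY reading DESC LIMIT 2

Result:
id | location    | kind | reading | battery
---+-------------+------+---------+--------
3  | Basement    | temp | 78.5    | 27     
4  | Server-Room | co2  | 72.7    | 93     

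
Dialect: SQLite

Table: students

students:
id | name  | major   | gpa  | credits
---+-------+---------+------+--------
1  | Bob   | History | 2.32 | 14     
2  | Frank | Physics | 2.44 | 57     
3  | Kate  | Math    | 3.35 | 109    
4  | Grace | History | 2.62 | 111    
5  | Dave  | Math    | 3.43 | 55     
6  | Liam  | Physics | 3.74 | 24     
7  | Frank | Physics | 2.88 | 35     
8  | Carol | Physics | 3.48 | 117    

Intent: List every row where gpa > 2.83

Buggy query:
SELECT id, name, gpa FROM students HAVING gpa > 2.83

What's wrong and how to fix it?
Bug: HAVING filters the output of aggregation, but this query has no GROUP BY and no aggregate functions, so SQLite rejects it (HAVING clause on a non-aggregate query); the condition here is per row

Fix: Replace HAVING with WHERE since the condition applies to individual rows

Corrected query:
SELECT id, name, gpa FROM students WHERE gpa > 2.83

Result:
id | name  | gpa 
---+-------+-----
3  | Kate  | 3.35
5  | Dave  | 3.43
6  | Liam  | 3.74
7  | Frank | 2.88
8  | Carol | 3.48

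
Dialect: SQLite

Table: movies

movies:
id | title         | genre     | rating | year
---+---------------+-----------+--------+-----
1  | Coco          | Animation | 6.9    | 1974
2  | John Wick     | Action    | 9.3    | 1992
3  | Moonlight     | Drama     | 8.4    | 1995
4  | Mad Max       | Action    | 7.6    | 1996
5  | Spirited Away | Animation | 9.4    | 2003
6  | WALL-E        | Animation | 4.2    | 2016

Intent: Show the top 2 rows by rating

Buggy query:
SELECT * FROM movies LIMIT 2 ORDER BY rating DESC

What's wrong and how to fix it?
Bug: ORDER BY cannot follow LIMIT; LIMIT is the final clause

Fix: Sort with ORDER BY, then apply LIMIT

Corrected query:
SELECT * FROM movies ORDER BY rating DESC LIMIT 2

Result:
id | title         | genre     | rating | year
---+---------------+-----------+--------+-----
5  | Spirited Away | Animation | 9.4    | 2003
2  | John Wick     | Action    | 9.3    | 1992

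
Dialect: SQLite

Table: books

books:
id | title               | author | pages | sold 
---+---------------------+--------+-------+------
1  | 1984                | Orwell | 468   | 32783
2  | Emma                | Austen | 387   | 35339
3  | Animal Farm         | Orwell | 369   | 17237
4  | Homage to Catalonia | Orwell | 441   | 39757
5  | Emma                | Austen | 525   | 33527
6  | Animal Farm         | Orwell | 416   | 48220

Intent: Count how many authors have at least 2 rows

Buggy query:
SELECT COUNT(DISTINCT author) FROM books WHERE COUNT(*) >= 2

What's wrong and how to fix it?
Bug: COUNT(*) cannot appear in WHERE; the per-group count doesn't exist yet

Fix: Use a subquery that GROUPs and filters with HAVING, then count its rows

Corrected query:
SELECT COUNT(*) FROM (SELECT author FROM books GROUP BY author HAVING COUNT(*) >= 2)

Result:
COUNT(*)
--------
2       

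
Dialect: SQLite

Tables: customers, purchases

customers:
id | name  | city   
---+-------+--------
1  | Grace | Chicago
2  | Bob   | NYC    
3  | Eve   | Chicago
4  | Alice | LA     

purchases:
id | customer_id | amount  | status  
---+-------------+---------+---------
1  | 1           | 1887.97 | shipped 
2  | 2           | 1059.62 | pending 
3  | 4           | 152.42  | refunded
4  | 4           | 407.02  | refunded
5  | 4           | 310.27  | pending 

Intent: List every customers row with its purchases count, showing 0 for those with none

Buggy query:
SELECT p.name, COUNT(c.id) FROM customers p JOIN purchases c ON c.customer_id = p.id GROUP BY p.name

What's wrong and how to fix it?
Bug: INNER JOIN drops customers rows that have no matching purchases rows

Fix: Use LEFT JOIN so parents without children still appear (COUNT(c.id) gives 0)

Corrected query:
SELECT p.name, COUNT(c.id) FROM customers p LEFT JOIN purchases c ON c.customer_id = p.id GROUP BY p.name

Result:
name  | COUNT(c.id)
------+------------
Alice | 3          
Bob   | 1          
Eve   | 0          
Grace | 1          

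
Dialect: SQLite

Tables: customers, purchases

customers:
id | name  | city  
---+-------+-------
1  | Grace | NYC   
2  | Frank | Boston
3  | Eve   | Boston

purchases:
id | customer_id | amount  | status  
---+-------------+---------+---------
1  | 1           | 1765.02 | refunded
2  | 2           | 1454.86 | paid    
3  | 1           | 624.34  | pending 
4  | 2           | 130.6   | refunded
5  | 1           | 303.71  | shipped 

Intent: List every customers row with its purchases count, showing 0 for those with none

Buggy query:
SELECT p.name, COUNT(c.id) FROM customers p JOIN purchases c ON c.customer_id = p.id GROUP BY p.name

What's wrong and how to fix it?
Bug: An inner join excludes parents with zero children

Fix: Use LEFT JOIN so parents without children still appear (COUNT(c.id) gives 0)

Corrected query:
SELECT p.name, COUNT(c.id) FROM customers p LEFT JOIN purchases c ON c.customer_id = p.id GROUP BY p.name

Result:
name  | COUNT(c.id)
------+------------
Eve   | 0          
Frank | 2          
Grace | 3          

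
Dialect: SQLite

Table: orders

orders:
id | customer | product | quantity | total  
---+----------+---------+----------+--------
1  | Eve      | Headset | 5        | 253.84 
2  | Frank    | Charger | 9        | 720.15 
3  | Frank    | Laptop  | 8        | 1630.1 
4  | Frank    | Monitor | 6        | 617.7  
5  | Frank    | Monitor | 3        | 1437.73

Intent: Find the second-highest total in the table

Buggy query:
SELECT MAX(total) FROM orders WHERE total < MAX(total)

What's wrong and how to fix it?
Bug: MAX(total) on the right of the comparison is an aggregate-in-WHERE error

Fix: Put the inner MAX in a scalar subquery

Corrected query:
SELECT MAX(total) FROM orders WHERE total < (SELECT MAX(total) FROM orders)

Result:
MAX(total)
----------
1437.73   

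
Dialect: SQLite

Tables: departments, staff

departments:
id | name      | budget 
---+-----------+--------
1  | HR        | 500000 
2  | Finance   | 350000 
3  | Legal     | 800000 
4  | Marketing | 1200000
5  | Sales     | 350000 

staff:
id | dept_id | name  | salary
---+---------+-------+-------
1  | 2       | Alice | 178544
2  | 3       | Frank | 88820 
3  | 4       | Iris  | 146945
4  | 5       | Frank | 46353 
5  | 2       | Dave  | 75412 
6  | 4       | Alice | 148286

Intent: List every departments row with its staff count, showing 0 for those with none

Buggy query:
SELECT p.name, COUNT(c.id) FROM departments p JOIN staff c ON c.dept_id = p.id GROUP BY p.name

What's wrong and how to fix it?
Bug: INNER JOIN drops departments rows that have no matching staff rows

Fix: Switch to LEFT JOIN to retain unmatched parent rows

Corrected query:
SELECT p.name, COUNT(c.id) FROM departments p LEFT JOIN staff c ON c.dept_id = p.id GROUP BY p.name

Result:
name      | COUNT(c.id)
----------+------------
Finance   | 2          
HR        | 0          
Legal     | 1          
Marketing | 2          
Sales     | 1          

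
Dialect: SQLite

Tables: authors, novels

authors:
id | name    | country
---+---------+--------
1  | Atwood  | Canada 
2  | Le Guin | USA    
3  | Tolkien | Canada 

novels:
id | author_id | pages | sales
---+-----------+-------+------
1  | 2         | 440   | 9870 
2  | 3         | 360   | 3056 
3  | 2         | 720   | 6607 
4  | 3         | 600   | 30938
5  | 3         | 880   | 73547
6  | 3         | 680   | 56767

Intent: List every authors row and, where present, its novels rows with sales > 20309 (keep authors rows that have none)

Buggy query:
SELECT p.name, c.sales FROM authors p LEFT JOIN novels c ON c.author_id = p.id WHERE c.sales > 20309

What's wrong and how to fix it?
Bug: Filtering c.sales in WHERE discards the NULL rows produced by LEFT JOIN, turning it into an inner join

Fix: Put 'c.sales > 20309' in the JOIN's ON clause instead of WHERE

Corrected query:
SELECT p.name, c.sales FROM authors p LEFT JOIN novels c ON c.author_id = p.id AND c.sales > 20309

Result:
name    | sales
--------+------
Atwood  | NULL 
Le Guin | NULL 
Tolkien | 30938
Tolkien | 56767
Tolkien | 73547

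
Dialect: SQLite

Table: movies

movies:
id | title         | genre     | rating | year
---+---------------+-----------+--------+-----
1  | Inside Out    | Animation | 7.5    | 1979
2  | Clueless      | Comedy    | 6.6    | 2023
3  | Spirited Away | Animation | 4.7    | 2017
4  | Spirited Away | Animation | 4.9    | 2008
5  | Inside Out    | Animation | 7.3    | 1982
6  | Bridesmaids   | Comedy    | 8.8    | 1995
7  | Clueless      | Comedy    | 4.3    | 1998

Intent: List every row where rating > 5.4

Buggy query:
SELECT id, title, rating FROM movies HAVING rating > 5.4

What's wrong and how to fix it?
Bug: This is a non-aggregate query (no GROUP BY, no aggregates), so in SQLite the HAVING clause is invalid here; a row-level condition belongs in WHERE

Fix: Replace HAVING with WHERE since the condition applies to individual rows

Corrected query:
SELECT id, title, rating FROM movies WHERE rating > 5.4

Result:
id | title       | rating
---+-------------+-------
1  | Inside Out  | 7.5   
2  | Clueless    | 6.6   
5  | Inside Out  | 7.3   
6  | Bridesmaids | 8.8   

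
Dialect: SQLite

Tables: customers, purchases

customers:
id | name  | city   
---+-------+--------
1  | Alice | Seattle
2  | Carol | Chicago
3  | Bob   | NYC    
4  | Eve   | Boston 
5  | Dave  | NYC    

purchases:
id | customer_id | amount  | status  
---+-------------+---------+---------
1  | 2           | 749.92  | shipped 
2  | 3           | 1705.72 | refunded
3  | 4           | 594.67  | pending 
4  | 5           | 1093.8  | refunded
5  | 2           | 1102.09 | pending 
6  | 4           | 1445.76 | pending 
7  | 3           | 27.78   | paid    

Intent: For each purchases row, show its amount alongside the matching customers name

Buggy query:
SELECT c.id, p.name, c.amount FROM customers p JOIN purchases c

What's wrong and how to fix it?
Bug: JOIN with no ON clause produces a cartesian product; every purchases row pairs with every customers row

Fix: Add ON c.customer_id = p.id to the JOIN

Corrected query:
SELECT c.id, p.name, c.amount FROM customers p JOIN purchases c ON c.customer_id = p.id

Result:
id | name  | amount 
---+-------+--------
1  | Carol | 749.92 
2  | Bob   | 1705.72
3  | Eve   | 594.67 
4  | Dave  | 1093.8 
5  | Carol | 1102.09
6  | Eve   | 1445.76
7  | Bob   | 27.78  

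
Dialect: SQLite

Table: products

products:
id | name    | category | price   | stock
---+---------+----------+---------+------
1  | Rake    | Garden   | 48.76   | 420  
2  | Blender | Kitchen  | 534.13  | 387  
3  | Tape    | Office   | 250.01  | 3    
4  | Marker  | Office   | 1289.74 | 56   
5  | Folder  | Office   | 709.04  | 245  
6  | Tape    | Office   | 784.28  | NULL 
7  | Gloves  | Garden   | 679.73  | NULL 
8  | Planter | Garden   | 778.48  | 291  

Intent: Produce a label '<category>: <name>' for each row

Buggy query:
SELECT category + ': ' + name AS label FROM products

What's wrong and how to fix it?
Bug: '+' is numeric addition; on text columns SQLite converts them to 0 instead of concatenating

Fix: Replace + with || to concatenate text

Corrected query:
SELECT category || ': ' || name AS label FROM products

Result:
label           
----------------
Garden: Rake    
Kitchen: Blender
Office: Tape    
Office: Marker  
Office: Folder  
Office: Tape    
Garden: Gloves  
Garden: Planter 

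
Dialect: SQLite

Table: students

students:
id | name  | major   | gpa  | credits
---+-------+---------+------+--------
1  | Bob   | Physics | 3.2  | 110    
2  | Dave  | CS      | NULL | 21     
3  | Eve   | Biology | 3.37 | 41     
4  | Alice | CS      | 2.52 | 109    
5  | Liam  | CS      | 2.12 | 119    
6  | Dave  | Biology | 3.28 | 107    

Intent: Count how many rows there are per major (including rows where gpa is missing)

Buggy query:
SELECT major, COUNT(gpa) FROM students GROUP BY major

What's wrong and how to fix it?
Bug: COUNT(column) counts non-NULL values only; rows with NULL gpa aren't counted

Fix: Use COUNT(*) to count all rows regardless of NULL

Corrected query:
SELECT major, COUNT(*) FROM students GROUP BY major

Result:
major   | COUNT(*)
--------+---------
Biology | 2       
CS      | 3       
Physics | 1       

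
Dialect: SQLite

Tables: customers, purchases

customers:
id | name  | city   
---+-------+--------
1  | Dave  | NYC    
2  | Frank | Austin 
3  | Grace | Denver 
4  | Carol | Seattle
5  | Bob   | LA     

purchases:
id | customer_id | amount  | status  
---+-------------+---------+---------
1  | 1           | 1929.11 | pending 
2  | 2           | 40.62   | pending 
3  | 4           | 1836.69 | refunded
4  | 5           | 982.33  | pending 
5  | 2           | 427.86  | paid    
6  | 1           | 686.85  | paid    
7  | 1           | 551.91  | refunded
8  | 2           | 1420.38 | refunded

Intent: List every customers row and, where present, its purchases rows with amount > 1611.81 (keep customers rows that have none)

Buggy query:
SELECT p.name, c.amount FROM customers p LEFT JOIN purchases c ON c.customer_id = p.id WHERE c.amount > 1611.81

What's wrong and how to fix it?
Bug: Filtering c.amount in WHERE discards the NULL rows produced by LEFT JOIN, turning it into an inner join

Fix: Put 'c.amount > 1611.81' in the JOIN's ON clause instead of WHERE

Corrected query:
SELECT p.name, c.amount FROM customers p LEFT JOIN purchases c ON c.customer_id = p.id AND c.amount > 1611.81

Result:
name  | amount 
------+--------
Dave  | 1929.11
Frank | NULL   
Grace | NULL   
Carol | 1836.69
Bob   | NULL   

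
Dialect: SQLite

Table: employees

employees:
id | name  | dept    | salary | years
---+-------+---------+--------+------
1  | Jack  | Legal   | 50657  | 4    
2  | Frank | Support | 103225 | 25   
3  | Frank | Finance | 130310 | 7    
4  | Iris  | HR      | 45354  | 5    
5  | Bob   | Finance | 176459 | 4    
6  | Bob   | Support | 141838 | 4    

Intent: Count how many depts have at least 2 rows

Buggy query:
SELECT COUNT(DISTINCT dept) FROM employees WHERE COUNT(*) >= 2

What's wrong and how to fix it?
Bug: COUNT(*) cannot appear in WHERE; the per-group count doesn't exist yet

Fix: Group first with HAVING COUNT(*) >= 2, then COUNT the resulting groups

Corrected query:
SELECT COUNT(*) FROM (SELECT dept FROM employees GROUP BY dept HAVING COUNT(*) >= 2)

Result:
COUNT(*)
--------
2       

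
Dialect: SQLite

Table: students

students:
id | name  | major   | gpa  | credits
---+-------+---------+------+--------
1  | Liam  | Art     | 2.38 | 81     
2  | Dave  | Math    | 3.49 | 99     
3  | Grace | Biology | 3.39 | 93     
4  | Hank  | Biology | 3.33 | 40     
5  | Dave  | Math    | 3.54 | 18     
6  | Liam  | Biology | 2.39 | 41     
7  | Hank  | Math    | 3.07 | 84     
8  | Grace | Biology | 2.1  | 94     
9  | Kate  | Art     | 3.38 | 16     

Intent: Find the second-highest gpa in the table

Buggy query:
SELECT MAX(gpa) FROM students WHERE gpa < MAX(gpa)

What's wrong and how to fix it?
Bug: MAX(gpa) on the right of the comparison is an aggregate-in-WHERE error

Fix: Compute the overall MAX in a subquery, then take MAX of rows below it

Corrected query:
SELECT MAX(gpa) FROM students WHERE gpa < (SELECT MAX(gpa) FROM students)

Result:
MAX(gpa)
--------
3.49    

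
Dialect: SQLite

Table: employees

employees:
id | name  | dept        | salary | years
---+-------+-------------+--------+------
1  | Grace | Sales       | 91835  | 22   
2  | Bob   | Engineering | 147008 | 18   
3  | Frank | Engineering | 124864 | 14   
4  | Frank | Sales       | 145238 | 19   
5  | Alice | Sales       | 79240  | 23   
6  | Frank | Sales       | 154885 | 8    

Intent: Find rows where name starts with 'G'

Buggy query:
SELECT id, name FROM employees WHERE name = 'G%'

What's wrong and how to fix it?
Bug: '=' compares the literal string including the % character; pattern matching needs LIKE

Fix: Replace '=' with LIKE so 'G%' is treated as a pattern

Corrected query:
SELECT id, name FROM employees WHERE name LIKE 'G%'

Result:
id | name 
---+------
1  | Grace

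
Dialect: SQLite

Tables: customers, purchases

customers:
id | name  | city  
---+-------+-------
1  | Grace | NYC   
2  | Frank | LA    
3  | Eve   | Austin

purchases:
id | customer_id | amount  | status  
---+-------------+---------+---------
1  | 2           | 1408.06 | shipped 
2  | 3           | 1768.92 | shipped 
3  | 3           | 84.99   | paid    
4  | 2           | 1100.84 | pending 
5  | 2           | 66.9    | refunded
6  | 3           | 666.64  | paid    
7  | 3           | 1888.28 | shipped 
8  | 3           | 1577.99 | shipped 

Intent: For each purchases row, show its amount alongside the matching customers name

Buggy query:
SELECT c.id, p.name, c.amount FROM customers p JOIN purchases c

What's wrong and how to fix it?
Bug: JOIN with no ON clause produces a cartesian product; every purchases row pairs with every customers row

Fix: Specify the join condition linking the foreign key to the parent id

Corrected query:
SELECT c.id, p.name, c.amount FROM customers p JOIN purchases c ON c.customer_id = p.id

Result:
id | name  | amount 
---+-------+--------
1  | Frank | 1408.06
2  | Eve   | 1768.92
3  | Eve   | 84.99  
4  | Frank | 1100.84
5  | Frank | 66.9   
6  | Eve   | 666.64 
7  | Eve   | 1888.28
8  | Eve   | 1577.99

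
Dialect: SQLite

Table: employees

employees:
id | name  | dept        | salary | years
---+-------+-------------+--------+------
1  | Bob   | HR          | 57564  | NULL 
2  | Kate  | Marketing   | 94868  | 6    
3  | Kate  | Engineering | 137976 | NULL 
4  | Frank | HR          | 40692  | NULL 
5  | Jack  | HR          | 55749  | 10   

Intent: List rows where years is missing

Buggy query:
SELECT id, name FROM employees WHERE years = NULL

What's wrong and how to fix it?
Bug: '= NULL' is always unknown in SQL three-valued logic, so no rows match

Fix: Use IS NULL to test for NULL

Corrected query:
SELECT id, name FROM employees WHERE years IS NULL

Result:
id | name 
---+------
1  | Bob  
3  | Kate 
4  | Frank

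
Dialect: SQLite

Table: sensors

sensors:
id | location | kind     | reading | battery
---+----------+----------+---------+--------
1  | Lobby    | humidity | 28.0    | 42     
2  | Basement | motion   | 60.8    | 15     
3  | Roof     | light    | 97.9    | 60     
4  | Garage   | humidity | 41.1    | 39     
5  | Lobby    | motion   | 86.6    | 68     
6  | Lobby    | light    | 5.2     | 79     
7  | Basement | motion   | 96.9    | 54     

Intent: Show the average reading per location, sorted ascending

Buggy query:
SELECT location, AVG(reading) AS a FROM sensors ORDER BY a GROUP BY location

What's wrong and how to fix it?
Bug: GROUP BY must precede ORDER BY

Fix: Reorder: SELECT … FROM … GROUP BY … ORDER BY …

Corrected query:
SELECT location, AVG(reading) AS a FROM sensors GROUP BY location ORDER BY a

Result:
location | a        
---------+----------
Lobby    | 39.933333
Garage   | 41.1     
Basement | 78.85    
Roof     | 97.9     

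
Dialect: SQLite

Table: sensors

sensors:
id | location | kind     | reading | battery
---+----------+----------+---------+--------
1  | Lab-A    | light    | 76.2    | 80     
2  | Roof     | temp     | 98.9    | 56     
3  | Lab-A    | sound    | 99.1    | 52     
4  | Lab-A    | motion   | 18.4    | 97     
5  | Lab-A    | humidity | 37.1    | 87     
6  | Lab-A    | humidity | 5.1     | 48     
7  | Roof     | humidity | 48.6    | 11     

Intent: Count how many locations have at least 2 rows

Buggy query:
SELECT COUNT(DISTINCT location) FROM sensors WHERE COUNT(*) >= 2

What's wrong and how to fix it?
Bug: WHERE filters individual rows, not groups, so a group-level COUNT is invalid there

Fix: Group first with HAVING COUNT(*) >= 2, then COUNT the resulting groups

Corrected query:
SELECT COUNT(*) FROM (SELECT location FROM sensors GROUP BY location HAVING COUNT(*) >= 2)

Result:
COUNT(*)
--------
2       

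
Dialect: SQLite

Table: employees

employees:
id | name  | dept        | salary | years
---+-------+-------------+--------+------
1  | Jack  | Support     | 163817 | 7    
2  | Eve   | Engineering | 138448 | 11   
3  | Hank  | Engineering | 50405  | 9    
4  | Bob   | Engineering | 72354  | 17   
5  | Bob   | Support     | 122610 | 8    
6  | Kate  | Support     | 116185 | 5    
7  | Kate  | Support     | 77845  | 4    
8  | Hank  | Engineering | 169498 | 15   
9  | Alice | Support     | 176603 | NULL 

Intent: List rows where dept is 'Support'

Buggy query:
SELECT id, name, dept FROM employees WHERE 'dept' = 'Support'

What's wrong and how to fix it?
Bug: Single quotes denote string literals in SQL; the column name is being compared as a constant string

Fix: Remove the quotes around the column name (or use double quotes for an identifier)

Corrected query:
SELECT id, name, dept FROM employees WHERE dept = 'Support'

Result:
id | name  | dept   
---+-------+--------
1  | Jack  | Support
5  | Bob   | Support
6  | Kate  | Support
7  | Kate  | Support
9  | Alice | Support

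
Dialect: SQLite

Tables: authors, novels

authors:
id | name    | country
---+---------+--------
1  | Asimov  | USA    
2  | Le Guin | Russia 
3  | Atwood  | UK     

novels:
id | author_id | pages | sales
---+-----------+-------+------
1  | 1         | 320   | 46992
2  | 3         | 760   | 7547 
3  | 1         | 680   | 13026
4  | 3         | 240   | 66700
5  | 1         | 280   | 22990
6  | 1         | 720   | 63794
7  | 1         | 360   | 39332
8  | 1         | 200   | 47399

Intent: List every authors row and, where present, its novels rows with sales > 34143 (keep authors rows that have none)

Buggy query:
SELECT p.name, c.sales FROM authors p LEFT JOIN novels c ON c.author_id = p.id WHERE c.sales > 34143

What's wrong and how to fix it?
Bug: Filtering c.sales in WHERE discards the NULL rows produced by LEFT JOIN, turning it into an inner join

Fix: Move the right-table condition into the ON clause so unmatched parents are kept

Corrected query:
SELECT p.name, c.sales FROM authors p LEFT JOIN novels c ON c.author_id = p.id AND c.sales > 34143

Result:
name    | sales
--------+------
Asimov  | 39332
Asimov  | 46992
Asimov  | 47399
Asimov  | 63794
Le Guin | NULL 
Atwood  | 66700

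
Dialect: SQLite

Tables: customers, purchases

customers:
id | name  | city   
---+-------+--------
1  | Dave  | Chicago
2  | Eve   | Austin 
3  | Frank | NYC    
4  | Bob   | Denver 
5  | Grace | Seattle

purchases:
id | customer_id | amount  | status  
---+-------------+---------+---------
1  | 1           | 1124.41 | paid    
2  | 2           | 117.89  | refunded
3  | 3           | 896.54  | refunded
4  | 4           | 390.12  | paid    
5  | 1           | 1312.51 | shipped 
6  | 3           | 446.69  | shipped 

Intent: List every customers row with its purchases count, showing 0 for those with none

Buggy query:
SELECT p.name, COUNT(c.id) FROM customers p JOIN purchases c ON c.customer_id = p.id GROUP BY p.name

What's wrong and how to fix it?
Bug: An inner join excludes parents with zero children

Fix: Switch to LEFT JOIN to retain unmatched parent rows

Corrected query:
SELECT p.name, COUNT(c.id) FROM customers p LEFT JOIN purchases c ON c.customer_id = p.id GROUP BY p.name

Result:
name  | COUNT(c.id)
------+------------
Bob   | 1          
Dave  | 2          
Eve   | 1          
Frank | 2          
Grace | 0          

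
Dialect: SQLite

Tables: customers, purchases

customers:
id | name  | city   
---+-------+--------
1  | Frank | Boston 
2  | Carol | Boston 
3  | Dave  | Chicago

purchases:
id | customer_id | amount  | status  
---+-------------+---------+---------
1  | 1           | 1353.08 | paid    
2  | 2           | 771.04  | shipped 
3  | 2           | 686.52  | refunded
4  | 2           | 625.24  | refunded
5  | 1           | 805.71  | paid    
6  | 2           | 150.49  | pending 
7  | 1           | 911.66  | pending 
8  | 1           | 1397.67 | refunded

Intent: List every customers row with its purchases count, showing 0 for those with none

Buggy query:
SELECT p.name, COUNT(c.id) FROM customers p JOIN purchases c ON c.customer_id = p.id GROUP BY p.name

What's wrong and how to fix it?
Bug: INNER JOIN drops customers rows that have no matching purchases rows

Fix: Use LEFT JOIN so parents without children still appear (COUNT(c.id) gives 0)

Corrected query:
SELECT p.name, COUNT(c.id) FROM customers p LEFT JOIN purchases c ON c.customer_id = p.id GROUP BY p.name

Result:
name  | COUNT(c.id)
------+------------
Carol | 4          
Dave  | 0          
Frank | 4          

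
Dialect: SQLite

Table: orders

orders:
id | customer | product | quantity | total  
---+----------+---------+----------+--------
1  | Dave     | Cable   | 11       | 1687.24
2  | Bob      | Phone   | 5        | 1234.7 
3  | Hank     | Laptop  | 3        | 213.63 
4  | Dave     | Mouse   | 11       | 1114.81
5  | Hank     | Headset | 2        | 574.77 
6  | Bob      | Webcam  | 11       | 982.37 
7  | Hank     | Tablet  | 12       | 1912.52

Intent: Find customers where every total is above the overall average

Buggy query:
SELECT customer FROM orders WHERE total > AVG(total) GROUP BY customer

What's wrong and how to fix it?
Bug: AVG() is an aggregate; it can't sit directly in WHERE

Fix: Use a subquery for AVG and a HAVING MIN(...) filter so the condition holds for every row in the group

Corrected query:
SELECT customer FROM orders GROUP BY customer HAVING MIN(total) > (SELECT AVG(total) FROM orders)

Result:
customer
--------
Dave    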